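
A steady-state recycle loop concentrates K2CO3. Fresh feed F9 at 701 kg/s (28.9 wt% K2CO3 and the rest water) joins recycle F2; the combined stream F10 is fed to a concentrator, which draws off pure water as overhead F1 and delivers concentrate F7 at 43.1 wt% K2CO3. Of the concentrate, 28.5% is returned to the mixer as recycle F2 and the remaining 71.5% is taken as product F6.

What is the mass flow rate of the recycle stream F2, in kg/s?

Overall K2CO3 balance (none leaves overhead): K2CO3 in fresh feed = K2CO3 in product, i.e. 701×0.289 = (1−0.285)·F7·0.431.
F7 = 202.59/(0.431×0.715) = 657.4 kg/s.
Recycle F2 = 0.285×657.4 = 187.36 kg/s.

187.4 kg/s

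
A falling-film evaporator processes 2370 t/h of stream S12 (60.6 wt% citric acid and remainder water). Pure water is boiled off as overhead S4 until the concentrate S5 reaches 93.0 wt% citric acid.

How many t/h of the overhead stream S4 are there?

825.7 t/h

citric acid is conserved: 2370×0.606 = 1436.2 t/h all reports to the concentrate.
Concentrate = 1436.2/(target fraction) = 1544.3 t/h.
Overhead = 2370 − 1544.3 = 825.68 t/h.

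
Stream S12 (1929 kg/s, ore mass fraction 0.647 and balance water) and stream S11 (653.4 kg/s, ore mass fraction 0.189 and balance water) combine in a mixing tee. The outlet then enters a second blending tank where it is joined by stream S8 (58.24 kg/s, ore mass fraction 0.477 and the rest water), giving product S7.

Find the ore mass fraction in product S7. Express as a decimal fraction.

Overall, product flow = 2640.6 kg/s.
ore in = 1929×0.647 + 653.4×0.189 + 58.24×0.477 = 1399.3 kg/s.
ore fraction in S7 = 0.530.

0.530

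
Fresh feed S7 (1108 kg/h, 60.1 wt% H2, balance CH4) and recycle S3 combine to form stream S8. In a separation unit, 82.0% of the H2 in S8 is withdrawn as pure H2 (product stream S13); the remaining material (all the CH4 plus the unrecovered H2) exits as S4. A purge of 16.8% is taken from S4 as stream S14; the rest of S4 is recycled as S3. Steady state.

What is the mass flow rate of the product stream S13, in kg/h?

H2 in S8: m_A = 1108×0.601 + (1−0.168)·(1−0.820)·m_A, so m_A = 665.91/0.8502 = 783.2 kg/h.
Product S13 = 0.820×783.2 = 642.22 kg/h.

642.2 kg/h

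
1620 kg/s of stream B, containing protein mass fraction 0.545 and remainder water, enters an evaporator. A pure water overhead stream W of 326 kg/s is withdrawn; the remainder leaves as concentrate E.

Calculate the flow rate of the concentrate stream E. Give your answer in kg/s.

Concentrate = 1620 − 326 = 1294 kg/s.

1294 kg/s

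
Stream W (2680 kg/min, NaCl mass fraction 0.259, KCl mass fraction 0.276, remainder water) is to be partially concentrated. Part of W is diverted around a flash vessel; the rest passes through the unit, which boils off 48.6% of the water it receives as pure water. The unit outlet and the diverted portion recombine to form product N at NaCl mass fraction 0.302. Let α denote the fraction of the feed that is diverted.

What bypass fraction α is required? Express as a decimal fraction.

All 2680×0.259 = 694.12 kg/min of NaCl reaches N, so N = 694.12/0.302 = 2298.4 kg/min and vapour = 381.59 kg/min.
The evaporator receives (1−α)·2680 of feed at 0.465 water and removes 0.486 of that water:
0.486×0.465×(1−α)×2680 = 381.59
(1−α) = 381.59/605.65 = 0.6300;  α = 0.3700.

0.370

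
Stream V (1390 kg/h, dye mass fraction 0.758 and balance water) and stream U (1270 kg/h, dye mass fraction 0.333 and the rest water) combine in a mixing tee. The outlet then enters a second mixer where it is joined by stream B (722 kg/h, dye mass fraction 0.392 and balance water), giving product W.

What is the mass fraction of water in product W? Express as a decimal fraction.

Overall, product flow = 3382 kg/h.
water in = 1390×0.242 + 1270×0.667 + 722×0.608 = 1622.4 kg/h.
water fraction in W = 0.480.

0.480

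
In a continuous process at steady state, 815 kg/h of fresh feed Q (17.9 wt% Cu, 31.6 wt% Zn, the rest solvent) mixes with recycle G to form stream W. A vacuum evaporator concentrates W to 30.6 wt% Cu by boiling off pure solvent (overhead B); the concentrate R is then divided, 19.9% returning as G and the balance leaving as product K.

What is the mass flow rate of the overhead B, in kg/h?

Overall Cu balance (none leaves overhead): Cu in fresh feed = Cu in product, i.e. 815×0.179 = (1−0.199)·R·0.306.
R = 145.88/(0.306×0.801) = 595.19 kg/h.
Recycle G = 0.199×595.19 = 118.44 kg/h.
Combined feed W = 815 + 118.44 = 933.44 kg/h.
Overhead B = W − R = 933.44 − 595.19 = 338.25 kg/h.

338.3 kg/h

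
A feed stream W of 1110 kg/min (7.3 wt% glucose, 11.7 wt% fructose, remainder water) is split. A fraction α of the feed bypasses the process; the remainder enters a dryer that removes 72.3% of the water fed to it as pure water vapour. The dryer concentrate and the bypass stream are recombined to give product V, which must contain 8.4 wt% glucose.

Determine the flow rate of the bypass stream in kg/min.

861.8 kg/min

All 1110×0.073 = 81.03 kg/min of glucose reaches V, so V = 81.03/0.084 = 964.64 kg/min and vapour = 145.36 kg/min.
The evaporator receives (1−α)·1110 of feed at 0.810 water and removes 0.723 of that water:
0.723×0.810×(1−α)×1110 = 145.36
(1−α) = 145.36/650.05 = 0.2236;  α = 0.7764.
Bypass flow = 0.7764×1110 = 861.79 kg/min.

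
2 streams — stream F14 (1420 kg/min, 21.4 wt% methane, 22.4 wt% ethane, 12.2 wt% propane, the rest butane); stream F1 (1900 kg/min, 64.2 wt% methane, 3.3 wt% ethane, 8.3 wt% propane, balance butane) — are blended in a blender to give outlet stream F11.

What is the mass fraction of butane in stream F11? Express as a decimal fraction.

0.327

Total flow out = 1420 + 1900 = 3320 kg/min.
butane in = 1420×0.440 + 1900×0.242 = 1084.6 kg/min.
butane mass fraction in F11 = 1084.6/3320 = 0.327.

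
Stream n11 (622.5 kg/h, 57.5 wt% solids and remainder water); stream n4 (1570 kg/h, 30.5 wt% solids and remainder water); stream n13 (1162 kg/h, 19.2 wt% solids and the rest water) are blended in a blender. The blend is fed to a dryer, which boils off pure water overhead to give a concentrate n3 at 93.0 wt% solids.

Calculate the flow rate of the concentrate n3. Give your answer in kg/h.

1140 kg/h

solids entering = 622.5×0.575 + 1570×0.305 + 1162×0.192 = 1059.9 kg/h.
All solids reports to n3, so n3 = 1059.9/0.930 = 1139.7 kg/h.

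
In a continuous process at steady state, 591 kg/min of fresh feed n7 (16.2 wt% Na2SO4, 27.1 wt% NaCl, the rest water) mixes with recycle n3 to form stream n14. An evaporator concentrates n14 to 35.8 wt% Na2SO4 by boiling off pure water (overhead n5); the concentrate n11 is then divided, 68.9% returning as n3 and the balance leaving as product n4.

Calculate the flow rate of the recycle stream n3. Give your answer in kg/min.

Overall Na2SO4 balance (none leaves overhead): Na2SO4 in fresh feed = Na2SO4 in product, i.e. 591×0.162 = (1−0.689)·n11·0.358.
n11 = 95.742/(0.358×0.311) = 859.92 kg/min.
Recycle n3 = 0.689×859.92 = 592.49 kg/min.

592.5 kg/min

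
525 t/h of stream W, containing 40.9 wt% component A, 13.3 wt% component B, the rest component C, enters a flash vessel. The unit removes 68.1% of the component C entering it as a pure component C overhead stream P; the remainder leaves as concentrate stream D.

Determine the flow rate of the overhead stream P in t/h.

163.7 t/h

component C entering = 525×0.458 = 240.45 t/h; overhead removed = 0.681×240.45 = 163.75 t/h.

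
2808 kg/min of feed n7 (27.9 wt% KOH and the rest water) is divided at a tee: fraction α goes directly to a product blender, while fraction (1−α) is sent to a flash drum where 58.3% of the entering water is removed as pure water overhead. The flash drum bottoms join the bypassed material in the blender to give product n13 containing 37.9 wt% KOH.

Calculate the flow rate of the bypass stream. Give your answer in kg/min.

All 2808×0.279 = 783.43 kg/min of KOH reaches n13, so n13 = 783.43/0.379 = 2067.1 kg/min and vapour = 740.9 kg/min.
The evaporator receives (1−α)·2808 of feed at 0.721 water and removes 0.583 of that water:
0.583×0.721×(1−α)×2808 = 740.9
(1−α) = 740.9/1180.3 = 0.6277;  α = 0.3723.
Bypass flow = 0.3723×2808 = 1045.4 kg/min.

1045 kg/min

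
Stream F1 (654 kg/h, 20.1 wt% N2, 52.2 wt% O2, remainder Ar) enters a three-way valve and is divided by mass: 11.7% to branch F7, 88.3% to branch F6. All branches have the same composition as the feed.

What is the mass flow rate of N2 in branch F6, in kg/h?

Branch F6 total = 0.883×654 = 577.48 kg/h.
N2 in F6 = 0.201×577.48 = 116.07 kg/h.

116.1 kg/h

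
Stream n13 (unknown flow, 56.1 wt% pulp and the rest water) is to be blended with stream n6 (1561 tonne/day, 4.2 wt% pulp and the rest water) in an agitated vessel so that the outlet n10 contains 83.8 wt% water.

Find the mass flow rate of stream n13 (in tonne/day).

469.5 tonne/day

Let n13 be the unknown flow. Total out = 1561 + n13.
water balance: 1495.4 + 0.439·n13 = 0.838·(1561 + n13)
(0.439 − 0.838)·n13 = 0.838×1561 − 1495.4 = -187.32
n13 = -187.32 / -0.399 = 469.47 tonne/day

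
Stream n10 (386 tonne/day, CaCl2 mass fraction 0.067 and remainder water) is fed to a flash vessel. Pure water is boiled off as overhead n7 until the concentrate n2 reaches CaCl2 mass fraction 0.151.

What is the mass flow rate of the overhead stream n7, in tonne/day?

CaCl2 is conserved: 386×0.067 = 25.862 tonne/day all reports to the concentrate.
Concentrate = 25.862/(target fraction) = 171.27 tonne/day.
Overhead = 386 − 171.27 = 214.73 tonne/day.

214.7 tonne/day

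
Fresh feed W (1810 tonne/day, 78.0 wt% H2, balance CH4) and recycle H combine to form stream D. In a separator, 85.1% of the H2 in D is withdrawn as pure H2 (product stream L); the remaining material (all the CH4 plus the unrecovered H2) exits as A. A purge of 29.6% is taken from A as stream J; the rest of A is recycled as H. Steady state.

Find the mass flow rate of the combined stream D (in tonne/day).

CH4 enters only via W and leaves only via the purge: 1810×0.220 = 0.296×(CH4 in A), and the separator passes all CH4, so CH4 in D = CH4 in A = 1345.3 tonne/day.
H2 in D: m_A = 1810×0.780 + (1−0.296)·(1−0.851)·m_A, so m_A = 1411.8/0.8951 = 1577.2 tonne/day.
D = 1577.2 + 1345.3 = 2922.5 tonne/day.

2923 tonne/day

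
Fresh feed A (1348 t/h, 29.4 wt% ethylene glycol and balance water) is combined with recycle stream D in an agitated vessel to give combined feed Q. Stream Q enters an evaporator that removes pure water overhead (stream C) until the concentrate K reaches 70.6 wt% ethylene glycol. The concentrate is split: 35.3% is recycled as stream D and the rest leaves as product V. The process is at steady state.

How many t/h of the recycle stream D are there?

Overall ethylene glycol balance (none leaves overhead): ethylene glycol in fresh feed = ethylene glycol in product, i.e. 1348×0.294 = (1−0.353)·K·0.706.
K = 396.31/(0.706×0.647) = 867.62 t/h.
Recycle D = 0.353×867.62 = 306.27 t/h.

306.3 t/h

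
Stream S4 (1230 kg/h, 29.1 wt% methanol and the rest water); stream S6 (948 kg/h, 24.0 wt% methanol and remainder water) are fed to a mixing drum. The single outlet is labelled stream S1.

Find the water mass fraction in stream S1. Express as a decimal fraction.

Total flow out = 1230 + 948 = 2178 kg/h.
water in = 1230×0.709 + 948×0.760 = 1592.5 kg/h.
water mass fraction in S1 = 1592.5/2178 = 0.7312.

0.7312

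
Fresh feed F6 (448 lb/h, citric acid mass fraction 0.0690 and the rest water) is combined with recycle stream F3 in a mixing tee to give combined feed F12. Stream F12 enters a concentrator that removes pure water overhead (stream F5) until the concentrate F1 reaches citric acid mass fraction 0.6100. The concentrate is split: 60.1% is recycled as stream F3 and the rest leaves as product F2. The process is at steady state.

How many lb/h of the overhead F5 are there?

397.3 lb/h

Overall citric acid balance (none leaves overhead): citric acid in fresh feed = citric acid in product, i.e. 448×0.069 = (1−0.601)·F1·0.610.
F1 = 30.912/(0.610×0.399) = 127.01 lb/h.
Recycle F3 = 0.601×127.01 = 76.331 lb/h.
Combined feed F12 = 448 + 76.331 = 524.33 lb/h.
Overhead F5 = F12 − F1 = 524.33 − 127.01 = 397.32 lb/h.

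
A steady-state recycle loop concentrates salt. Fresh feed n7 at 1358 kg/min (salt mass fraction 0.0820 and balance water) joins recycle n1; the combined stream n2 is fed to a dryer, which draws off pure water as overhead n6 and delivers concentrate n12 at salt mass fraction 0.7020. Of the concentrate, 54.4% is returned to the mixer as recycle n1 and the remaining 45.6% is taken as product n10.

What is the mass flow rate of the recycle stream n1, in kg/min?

Overall salt balance (none leaves overhead): salt in fresh feed = salt in product, i.e. 1358×0.082 = (1−0.544)·n12·0.702.
n12 = 111.36/(0.702×0.456) = 347.87 kg/min.
Recycle n1 = 0.544×347.87 = 189.24 kg/min.

189.2 kg/min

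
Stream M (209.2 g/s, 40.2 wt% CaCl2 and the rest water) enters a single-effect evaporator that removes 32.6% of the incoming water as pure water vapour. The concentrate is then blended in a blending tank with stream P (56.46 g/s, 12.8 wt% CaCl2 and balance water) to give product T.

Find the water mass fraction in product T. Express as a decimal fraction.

0.5939

Vapour removed = 0.326×0.598×209.2 = 40.783 g/s; concentrate = 168.42 g/s.
water reaching the mixer = 84.318 (from concentrate) + 56.46×0.872 = 133.55 g/s.
Product flow = 168.42 + 56.46 = 224.88 g/s; water fraction = 0.5939.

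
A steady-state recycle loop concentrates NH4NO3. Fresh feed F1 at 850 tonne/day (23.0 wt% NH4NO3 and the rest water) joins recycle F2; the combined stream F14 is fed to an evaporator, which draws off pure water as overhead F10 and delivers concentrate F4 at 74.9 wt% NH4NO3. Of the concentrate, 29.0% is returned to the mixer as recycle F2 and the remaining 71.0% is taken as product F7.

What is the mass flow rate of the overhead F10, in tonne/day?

589 tonne/day

Overall NH4NO3 balance (none leaves overhead): NH4NO3 in fresh feed = NH4NO3 in product, i.e. 850×0.230 = (1−0.290)·F4·0.749.
F4 = 195.5/(0.749×0.710) = 367.63 tonne/day.
Recycle F2 = 0.290×367.63 = 106.61 tonne/day.
Combined feed F14 = 850 + 106.61 = 956.61 tonne/day.
Overhead F10 = F14 − F4 = 956.61 − 367.63 = 588.99 tonne/day.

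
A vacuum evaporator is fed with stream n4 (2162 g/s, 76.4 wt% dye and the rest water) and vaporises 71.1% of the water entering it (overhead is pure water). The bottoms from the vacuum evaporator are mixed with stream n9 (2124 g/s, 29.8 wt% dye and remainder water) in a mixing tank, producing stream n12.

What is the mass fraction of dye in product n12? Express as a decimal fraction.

0.582

Vapour removed = 0.711×0.236×2162 = 362.77 g/s; concentrate = 1799.2 g/s.
dye reaching the mixer = 1651.8 (from concentrate) + 2124×0.298 = 2284.7 g/s.
Product flow = 1799.2 + 2124 = 3923.2 g/s; dye fraction = 0.582.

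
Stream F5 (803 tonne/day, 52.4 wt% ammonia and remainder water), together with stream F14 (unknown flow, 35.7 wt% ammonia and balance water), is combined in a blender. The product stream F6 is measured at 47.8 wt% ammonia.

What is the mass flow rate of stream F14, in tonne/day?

305.3 tonne/day

Let F14 be the unknown flow. Total out = 803 + F14.
ammonia balance: 420.77 + 0.357·F14 = 0.478·(803 + F14)
(0.357 − 0.478)·F14 = 0.478×803 − 420.77 = -36.938
F14 = -36.938 / -0.121 = 305.27 tonne/day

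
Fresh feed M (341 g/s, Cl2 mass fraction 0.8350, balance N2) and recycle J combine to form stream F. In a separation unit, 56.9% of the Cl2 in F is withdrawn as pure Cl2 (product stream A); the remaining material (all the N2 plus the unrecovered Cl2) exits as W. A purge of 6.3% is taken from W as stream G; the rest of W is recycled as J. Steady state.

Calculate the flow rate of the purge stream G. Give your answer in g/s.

69.23 g/s

N2 enters only via M and leaves only via the purge: 341×0.165 = 0.063×(N2 in W), and the separation unit passes all N2, so N2 in F = N2 in W = 893.1 g/s.
Cl2 in F: m_A = 341×0.835 + (1−0.063)·(1−0.569)·m_A, so m_A = 284.74/0.5962 = 477.62 g/s.
W = (1−0.569)×477.62 + 893.1 = 1098.9 g/s.
Purge G = 0.063×1098.9 = 69.234 g/s.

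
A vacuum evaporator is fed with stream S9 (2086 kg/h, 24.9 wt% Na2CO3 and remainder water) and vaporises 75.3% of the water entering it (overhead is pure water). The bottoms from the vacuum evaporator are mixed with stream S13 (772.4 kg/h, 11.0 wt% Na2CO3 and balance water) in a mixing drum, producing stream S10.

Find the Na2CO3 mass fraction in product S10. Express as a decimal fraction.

Vapour removed = 0.753×0.751×2086 = 1179.6 kg/h; concentrate = 906.36 kg/h.
Na2CO3 reaching the mixer = 519.41 (from concentrate) + 772.4×0.110 = 604.38 kg/h.
Product flow = 906.36 + 772.4 = 1678.8 kg/h; Na2CO3 fraction = 0.3600.

0.3600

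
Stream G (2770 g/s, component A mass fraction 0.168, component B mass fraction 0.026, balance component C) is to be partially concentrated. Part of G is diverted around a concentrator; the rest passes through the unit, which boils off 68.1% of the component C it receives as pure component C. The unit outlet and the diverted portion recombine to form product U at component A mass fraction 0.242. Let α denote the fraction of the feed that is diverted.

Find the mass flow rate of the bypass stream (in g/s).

1227 g/s

All 2770×0.168 = 465.36 g/s of component A reaches U, so U = 465.36/0.242 = 1923 g/s and vapour = 847.02 g/s.
The evaporator receives (1−α)·2770 of feed at 0.806 component C and removes 0.681 of that component C:
0.681×0.806×(1−α)×2770 = 847.02
(1−α) = 847.02/1520.4 = 0.5571;  α = 0.4429.
Bypass flow = 0.4429×2770 = 1226.8 g/s.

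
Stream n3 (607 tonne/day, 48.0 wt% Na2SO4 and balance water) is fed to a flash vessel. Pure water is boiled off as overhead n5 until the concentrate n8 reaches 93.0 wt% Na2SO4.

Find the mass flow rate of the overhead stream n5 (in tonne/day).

Na2SO4 is conserved: 607×0.480 = 291.36 tonne/day all reports to the concentrate.
Concentrate = 291.36/(target fraction) = 313.29 tonne/day.
Overhead = 607 − 313.29 = 293.71 tonne/day.

293.7 tonne/day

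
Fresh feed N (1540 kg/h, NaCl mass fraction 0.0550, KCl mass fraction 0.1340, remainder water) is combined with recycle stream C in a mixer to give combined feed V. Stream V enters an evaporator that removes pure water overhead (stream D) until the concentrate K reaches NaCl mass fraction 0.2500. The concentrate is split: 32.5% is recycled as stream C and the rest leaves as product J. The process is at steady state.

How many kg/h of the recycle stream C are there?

163.1 kg/h

Overall NaCl balance (none leaves overhead): NaCl in fresh feed = NaCl in product, i.e. 1540×0.055 = (1−0.325)·K·0.250.
K = 84.7/(0.250×0.675) = 501.93 kg/h.
Recycle C = 0.325×501.93 = 163.13 kg/h.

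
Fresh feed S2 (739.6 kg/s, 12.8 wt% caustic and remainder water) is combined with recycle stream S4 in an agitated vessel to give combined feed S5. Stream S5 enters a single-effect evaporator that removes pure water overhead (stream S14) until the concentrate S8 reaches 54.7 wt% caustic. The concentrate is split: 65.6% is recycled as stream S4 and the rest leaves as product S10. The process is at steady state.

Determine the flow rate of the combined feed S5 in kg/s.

1070 kg/s

Overall caustic balance (none leaves overhead): caustic in fresh feed = caustic in product, i.e. 739.6×0.128 = (1−0.656)·S8·0.547.
S8 = 94.669/(0.547×0.344) = 503.11 kg/s.
Recycle S4 = 0.656×503.11 = 330.04 kg/s.
Combined feed S5 = 739.6 + 330.04 = 1069.6 kg/s.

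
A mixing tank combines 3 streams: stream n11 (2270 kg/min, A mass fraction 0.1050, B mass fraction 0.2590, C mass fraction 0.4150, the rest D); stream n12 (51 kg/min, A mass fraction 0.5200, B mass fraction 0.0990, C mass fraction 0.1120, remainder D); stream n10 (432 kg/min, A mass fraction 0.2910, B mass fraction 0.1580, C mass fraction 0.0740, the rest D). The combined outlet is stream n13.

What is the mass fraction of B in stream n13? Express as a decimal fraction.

0.2402

Total flow out = 2270 + 51 + 432 = 2753 kg/min.
B in = 2270×0.259 + 51×0.099 + 432×0.158 = 661.24 kg/min.
B mass fraction in n13 = 661.24/2753 = 0.2402.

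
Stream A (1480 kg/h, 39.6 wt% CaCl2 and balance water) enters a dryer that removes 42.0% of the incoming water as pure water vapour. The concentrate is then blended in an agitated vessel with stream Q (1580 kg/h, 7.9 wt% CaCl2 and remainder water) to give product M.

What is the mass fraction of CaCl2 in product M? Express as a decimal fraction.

Vapour removed = 0.420×0.604×1480 = 375.45 kg/h; concentrate = 1104.6 kg/h.
CaCl2 reaching the mixer = 586.08 (from concentrate) + 1580×0.079 = 710.9 kg/h.
Product flow = 1104.6 + 1580 = 2684.6 kg/h; CaCl2 fraction = 0.265.

0.265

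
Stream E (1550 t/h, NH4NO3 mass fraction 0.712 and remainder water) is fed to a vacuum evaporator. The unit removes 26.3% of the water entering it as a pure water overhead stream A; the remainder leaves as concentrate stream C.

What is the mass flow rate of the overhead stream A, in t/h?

117.4 t/h

water entering = 1550×0.288 = 446.4 t/h; overhead removed = 0.263×446.4 = 117.4 t/h.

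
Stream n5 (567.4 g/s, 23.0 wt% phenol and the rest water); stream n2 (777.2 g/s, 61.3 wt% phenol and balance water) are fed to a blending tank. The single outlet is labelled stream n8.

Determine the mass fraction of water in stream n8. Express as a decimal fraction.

Total flow out = 567.4 + 777.2 = 1344.6 g/s.
water in = 567.4×0.770 + 777.2×0.387 = 737.67 g/s.
water mass fraction in n8 = 737.67/1344.6 = 0.549.

0.549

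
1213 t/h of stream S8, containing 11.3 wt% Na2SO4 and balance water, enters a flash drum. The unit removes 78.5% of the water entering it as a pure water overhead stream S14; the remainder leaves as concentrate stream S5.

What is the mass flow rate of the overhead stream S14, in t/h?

844.6 t/h

water entering = 1213×0.887 = 1075.9 t/h; overhead removed = 0.785×1075.9 = 844.61 t/h.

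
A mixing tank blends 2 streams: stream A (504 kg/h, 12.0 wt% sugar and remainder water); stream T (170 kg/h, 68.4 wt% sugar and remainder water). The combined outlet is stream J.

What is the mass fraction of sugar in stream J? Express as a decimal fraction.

0.2623

Total flow out = 504 + 170 = 674 kg/h.
sugar in = 504×0.120 + 170×0.684 = 176.76 kg/h.
sugar mass fraction in J = 176.76/674 = 0.2623.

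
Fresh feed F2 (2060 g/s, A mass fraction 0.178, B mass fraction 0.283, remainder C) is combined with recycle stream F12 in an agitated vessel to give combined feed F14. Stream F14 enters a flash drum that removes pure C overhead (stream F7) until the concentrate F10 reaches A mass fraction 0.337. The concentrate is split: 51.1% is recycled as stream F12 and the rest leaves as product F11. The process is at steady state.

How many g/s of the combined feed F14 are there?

3197 g/s

Overall A balance (none leaves overhead): A in fresh feed = A in product, i.e. 2060×0.178 = (1−0.511)·F10·0.337.
F10 = 366.68/(0.337×0.489) = 2225.1 g/s.
Recycle F12 = 0.511×2225.1 = 1137 g/s.
Combined feed F14 = 2060 + 1137 = 3197 g/s.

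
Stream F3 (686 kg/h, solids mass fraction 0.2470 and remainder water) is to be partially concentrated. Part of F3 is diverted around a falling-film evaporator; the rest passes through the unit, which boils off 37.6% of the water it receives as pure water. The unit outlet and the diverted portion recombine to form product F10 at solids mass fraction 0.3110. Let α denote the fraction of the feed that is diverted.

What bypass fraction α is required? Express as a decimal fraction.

0.273

All 686×0.247 = 169.44 kg/h of solids reaches F10, so F10 = 169.44/0.311 = 544.83 kg/h and vapour = 141.17 kg/h.
The evaporator receives (1−α)·686 of feed at 0.753 water and removes 0.376 of that water:
0.376×0.753×(1−α)×686 = 141.17
(1−α) = 141.17/194.23 = 0.7268;  α = 0.2732.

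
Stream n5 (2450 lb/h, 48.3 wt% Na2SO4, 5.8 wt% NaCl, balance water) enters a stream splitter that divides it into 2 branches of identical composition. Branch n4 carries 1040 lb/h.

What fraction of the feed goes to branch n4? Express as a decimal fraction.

Fraction to n4 = 1040/2450 = 0.4245.

0.424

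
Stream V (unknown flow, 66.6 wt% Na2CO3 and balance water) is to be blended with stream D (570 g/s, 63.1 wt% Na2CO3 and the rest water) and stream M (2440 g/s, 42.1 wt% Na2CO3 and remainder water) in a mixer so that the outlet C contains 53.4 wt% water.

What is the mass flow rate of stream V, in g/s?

78.75 g/s

Let V be the unknown flow. Total out = 3010 + V.
water balance: 1623.1 + 0.334·V = 0.534·(3010 + V)
(0.334 − 0.534)·V = 0.534×3010 − 1623.1 = -15.75
V = -15.75 / -0.200 = 78.75 g/s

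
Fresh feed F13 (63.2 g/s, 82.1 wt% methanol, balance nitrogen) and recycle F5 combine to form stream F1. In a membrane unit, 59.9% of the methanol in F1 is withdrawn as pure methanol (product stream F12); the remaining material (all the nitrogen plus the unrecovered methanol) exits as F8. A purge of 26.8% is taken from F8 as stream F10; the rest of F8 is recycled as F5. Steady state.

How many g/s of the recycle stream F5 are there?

52.46 g/s

nitrogen enters only via F13 and leaves only via the purge: 63.2×0.179 = 0.268×(nitrogen in F8), and the membrane unit passes all nitrogen, so nitrogen in F1 = nitrogen in F8 = 42.212 g/s.
methanol in F1: m_A = 63.2×0.821 + (1−0.268)·(1−0.599)·m_A, so m_A = 51.887/0.7065 = 73.446 g/s.
F8 = (1−0.599)×73.446 + 42.212 = 71.664 g/s.
Recycle F5 = (1−0.268)×71.664 = 52.458 g/s.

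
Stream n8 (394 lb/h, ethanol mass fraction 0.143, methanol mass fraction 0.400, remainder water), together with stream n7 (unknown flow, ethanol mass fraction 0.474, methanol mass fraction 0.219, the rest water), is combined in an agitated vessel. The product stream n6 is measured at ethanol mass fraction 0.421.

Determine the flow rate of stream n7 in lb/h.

2067 lb/h

Let n7 be the unknown flow. Total out = 394 + n7.
ethanol balance: 56.342 + 0.474·n7 = 0.421·(394 + n7)
(0.474 − 0.421)·n7 = 0.421×394 − 56.342 = 109.53
n7 = 109.53 / 0.053 = 2066.6 lb/h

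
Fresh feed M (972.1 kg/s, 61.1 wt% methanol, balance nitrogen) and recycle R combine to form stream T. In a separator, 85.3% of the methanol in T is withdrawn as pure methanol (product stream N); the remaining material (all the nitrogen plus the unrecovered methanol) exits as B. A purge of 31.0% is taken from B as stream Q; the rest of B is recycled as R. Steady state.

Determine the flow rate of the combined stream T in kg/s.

nitrogen enters only via M and leaves only via the purge: 972.1×0.389 = 0.310×(nitrogen in B), and the separator passes all nitrogen, so nitrogen in T = nitrogen in B = 1219.8 kg/s.
methanol in T: m_A = 972.1×0.611 + (1−0.310)·(1−0.853)·m_A, so m_A = 593.95/0.8986 = 661 kg/s.
T = 661 + 1219.8 = 1880.8 kg/s.

1881 kg/s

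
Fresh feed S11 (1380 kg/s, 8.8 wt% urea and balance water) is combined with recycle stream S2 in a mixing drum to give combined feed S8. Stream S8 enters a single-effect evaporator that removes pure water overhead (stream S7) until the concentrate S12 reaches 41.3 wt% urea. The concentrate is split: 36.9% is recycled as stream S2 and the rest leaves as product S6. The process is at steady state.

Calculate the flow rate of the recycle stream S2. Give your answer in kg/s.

Overall urea balance (none leaves overhead): urea in fresh feed = urea in product, i.e. 1380×0.088 = (1−0.369)·S12·0.413.
S12 = 121.44/(0.413×0.631) = 466 kg/s.
Recycle S2 = 0.369×466 = 171.95 kg/s.

172 kg/s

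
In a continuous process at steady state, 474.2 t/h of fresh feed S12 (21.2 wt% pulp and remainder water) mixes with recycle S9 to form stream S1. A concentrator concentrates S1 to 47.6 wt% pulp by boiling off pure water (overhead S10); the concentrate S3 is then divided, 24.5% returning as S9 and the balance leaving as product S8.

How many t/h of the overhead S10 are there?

Overall pulp balance (none leaves overhead): pulp in fresh feed = pulp in product, i.e. 474.2×0.212 = (1−0.245)·S3·0.476.
S3 = 100.53/(0.476×0.755) = 279.73 t/h.
Recycle S9 = 0.245×279.73 = 68.535 t/h.
Combined feed S1 = 474.2 + 68.535 = 542.73 t/h.
Overhead S10 = S1 − S3 = 542.73 − 279.73 = 263 t/h.

263 t/h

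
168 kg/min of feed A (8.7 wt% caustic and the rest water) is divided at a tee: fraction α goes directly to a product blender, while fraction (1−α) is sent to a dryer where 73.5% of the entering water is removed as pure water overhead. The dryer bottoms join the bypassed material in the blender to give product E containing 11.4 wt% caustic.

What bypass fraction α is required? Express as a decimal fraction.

All 168×0.087 = 14.616 kg/min of caustic reaches E, so E = 14.616/0.114 = 128.21 kg/min and vapour = 39.789 kg/min.
The evaporator receives (1−α)·168 of feed at 0.913 water and removes 0.735 of that water:
0.735×0.913×(1−α)×168 = 39.789
(1−α) = 39.789/112.74 = 0.3529;  α = 0.6471.

0.647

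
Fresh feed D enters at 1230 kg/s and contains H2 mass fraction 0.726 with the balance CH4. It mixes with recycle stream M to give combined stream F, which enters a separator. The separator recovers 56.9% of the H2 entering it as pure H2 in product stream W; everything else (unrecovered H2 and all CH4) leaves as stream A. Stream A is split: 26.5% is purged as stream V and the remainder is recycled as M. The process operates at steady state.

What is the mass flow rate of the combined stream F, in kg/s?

CH4 enters only via D and leaves only via the purge: 1230×0.274 = 0.265×(CH4 in A), and the separator passes all CH4, so CH4 in F = CH4 in A = 1271.8 kg/s.
H2 in F: m_A = 1230×0.726 + (1−0.265)·(1−0.569)·m_A, so m_A = 892.98/0.6832 = 1307 kg/s.
F = 1307 + 1271.8 = 2578.8 kg/s.

2579 kg/s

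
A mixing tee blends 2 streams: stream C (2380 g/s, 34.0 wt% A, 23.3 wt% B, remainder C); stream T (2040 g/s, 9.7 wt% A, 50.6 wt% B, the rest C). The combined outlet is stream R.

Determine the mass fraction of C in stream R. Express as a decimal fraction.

Total flow out = 2380 + 2040 = 4420 g/s.
C in = 2380×0.427 + 2040×0.397 = 1826.1 g/s.
C mass fraction in R = 1826.1/4420 = 0.413.

0.413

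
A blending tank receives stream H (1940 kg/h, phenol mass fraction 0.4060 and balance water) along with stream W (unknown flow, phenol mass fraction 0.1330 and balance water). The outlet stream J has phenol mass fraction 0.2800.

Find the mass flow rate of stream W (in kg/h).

1663 kg/h

Let W be the unknown flow. Total out = 1940 + W.
phenol balance: 787.64 + 0.133·W = 0.280·(1940 + W)
(0.133 − 0.280)·W = 0.280×1940 − 787.64 = -244.44
W = -244.44 / -0.147 = 1662.9 kg/h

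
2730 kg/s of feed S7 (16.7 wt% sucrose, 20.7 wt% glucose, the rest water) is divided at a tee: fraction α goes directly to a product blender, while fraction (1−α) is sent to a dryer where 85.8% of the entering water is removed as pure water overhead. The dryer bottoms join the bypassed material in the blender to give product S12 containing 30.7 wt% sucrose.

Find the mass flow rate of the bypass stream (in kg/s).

All 2730×0.167 = 455.91 kg/s of sucrose reaches S12, so S12 = 455.91/0.307 = 1485 kg/s and vapour = 1245 kg/s.
The evaporator receives (1−α)·2730 of feed at 0.626 water and removes 0.858 of that water:
0.858×0.626×(1−α)×2730 = 1245
(1−α) = 1245/1466.3 = 0.8490;  α = 0.1510.
Bypass flow = 0.1510×2730 = 412.12 kg/s.

412.1 kg/s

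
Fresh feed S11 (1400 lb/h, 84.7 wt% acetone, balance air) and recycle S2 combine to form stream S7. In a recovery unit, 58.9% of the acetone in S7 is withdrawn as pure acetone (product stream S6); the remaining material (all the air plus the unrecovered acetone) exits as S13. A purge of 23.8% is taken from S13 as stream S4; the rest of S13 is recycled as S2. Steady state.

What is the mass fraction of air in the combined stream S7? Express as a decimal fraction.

air enters only via S11 and leaves only via the purge: 1400×0.153 = 0.238×(air in S13), and the recovery unit passes all air, so air in S7 = air in S13 = 900 lb/h.
acetone in S7: m_A = 1400×0.847 + (1−0.238)·(1−0.589)·m_A, so m_A = 1185.8/0.6868 = 1726.5 lb/h.
S7 = 1726.5 + 900 = 2626.5 lb/h.
air fraction in S7 = 900/2626.5 = 0.343.

0.343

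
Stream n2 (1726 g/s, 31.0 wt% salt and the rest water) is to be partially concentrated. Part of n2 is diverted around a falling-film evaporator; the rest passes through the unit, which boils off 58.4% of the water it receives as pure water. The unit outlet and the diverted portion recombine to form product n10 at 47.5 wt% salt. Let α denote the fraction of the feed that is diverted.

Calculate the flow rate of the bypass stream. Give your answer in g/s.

All 1726×0.310 = 535.06 g/s of salt reaches n10, so n10 = 535.06/0.475 = 1126.4 g/s and vapour = 599.56 g/s.
The evaporator receives (1−α)·1726 of feed at 0.690 water and removes 0.584 of that water:
0.584×0.690×(1−α)×1726 = 599.56
(1−α) = 599.56/695.51 = 0.8620;  α = 0.1380.
Bypass flow = 0.1380×1726 = 238.12 g/s.

238.1 g/s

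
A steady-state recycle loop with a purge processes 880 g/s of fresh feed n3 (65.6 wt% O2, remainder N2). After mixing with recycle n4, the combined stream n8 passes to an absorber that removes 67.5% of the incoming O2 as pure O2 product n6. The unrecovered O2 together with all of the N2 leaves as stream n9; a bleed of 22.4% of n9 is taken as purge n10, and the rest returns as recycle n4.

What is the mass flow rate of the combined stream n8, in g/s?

N2 enters only via n3 and leaves only via the purge: 880×0.344 = 0.224×(N2 in n9), and the absorber passes all N2, so N2 in n8 = N2 in n9 = 1351.4 g/s.
O2 in n8: m_A = 880×0.656 + (1−0.224)·(1−0.675)·m_A, so m_A = 577.28/0.7478 = 771.97 g/s.
n8 = 771.97 + 1351.4 = 2123.4 g/s.

2123 g/s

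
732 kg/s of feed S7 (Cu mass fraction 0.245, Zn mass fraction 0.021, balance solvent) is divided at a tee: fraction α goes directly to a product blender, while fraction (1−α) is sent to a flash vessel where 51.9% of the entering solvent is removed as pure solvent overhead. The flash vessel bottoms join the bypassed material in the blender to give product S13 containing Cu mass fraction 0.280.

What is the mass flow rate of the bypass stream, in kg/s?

491.8 kg/s

All 732×0.245 = 179.34 kg/s of Cu reaches S13, so S13 = 179.34/0.280 = 640.5 kg/s and vapour = 91.5 kg/s.
The evaporator receives (1−α)·732 of feed at 0.734 solvent and removes 0.519 of that solvent:
0.519×0.734×(1−α)×732 = 91.5
(1−α) = 91.5/278.85 = 0.3281;  α = 0.6719.
Bypass flow = 0.6719×732 = 491.81 kg/s.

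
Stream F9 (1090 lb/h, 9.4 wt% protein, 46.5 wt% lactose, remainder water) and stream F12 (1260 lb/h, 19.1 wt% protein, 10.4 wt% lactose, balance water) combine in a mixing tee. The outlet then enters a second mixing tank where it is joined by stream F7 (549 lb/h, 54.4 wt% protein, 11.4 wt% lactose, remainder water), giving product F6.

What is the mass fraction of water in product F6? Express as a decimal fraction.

Overall, product flow = 2899 lb/h.
water in = 1090×0.441 + 1260×0.705 + 549×0.342 = 1556.7 lb/h.
water fraction in F6 = 0.537.

0.537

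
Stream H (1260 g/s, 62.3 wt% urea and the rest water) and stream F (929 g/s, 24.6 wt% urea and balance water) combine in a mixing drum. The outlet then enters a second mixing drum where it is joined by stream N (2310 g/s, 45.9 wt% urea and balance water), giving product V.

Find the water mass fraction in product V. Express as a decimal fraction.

Overall, product flow = 4499 g/s.
water in = 1260×0.377 + 929×0.754 + 2310×0.541 = 2425.2 g/s.
water fraction in V = 0.539.

0.539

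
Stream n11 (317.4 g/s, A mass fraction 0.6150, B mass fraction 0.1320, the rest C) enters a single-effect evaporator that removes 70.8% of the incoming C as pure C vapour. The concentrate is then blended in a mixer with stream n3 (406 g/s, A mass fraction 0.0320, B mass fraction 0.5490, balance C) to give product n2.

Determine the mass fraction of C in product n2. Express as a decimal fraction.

Vapour removed = 0.708×0.253×317.4 = 56.854 g/s; concentrate = 260.55 g/s.
C reaching the mixer = 23.448 (from concentrate) + 406×0.419 = 193.56 g/s.
Product flow = 260.55 + 406 = 666.55 g/s; C fraction = 0.2904.

0.2904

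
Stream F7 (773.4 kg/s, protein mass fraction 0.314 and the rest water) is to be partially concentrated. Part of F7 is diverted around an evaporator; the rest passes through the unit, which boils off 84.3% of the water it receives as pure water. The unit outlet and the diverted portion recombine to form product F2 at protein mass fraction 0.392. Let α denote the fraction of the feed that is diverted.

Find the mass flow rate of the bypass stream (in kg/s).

507.3 kg/s

All 773.4×0.314 = 242.85 kg/s of protein reaches F2, so F2 = 242.85/0.392 = 619.51 kg/s and vapour = 153.89 kg/s.
The evaporator receives (1−α)·773.4 of feed at 0.686 water and removes 0.843 of that water:
0.843×0.686×(1−α)×773.4 = 153.89
(1−α) = 153.89/447.26 = 0.3441;  α = 0.6559.
Bypass flow = 0.6559×773.4 = 507.29 kg/s.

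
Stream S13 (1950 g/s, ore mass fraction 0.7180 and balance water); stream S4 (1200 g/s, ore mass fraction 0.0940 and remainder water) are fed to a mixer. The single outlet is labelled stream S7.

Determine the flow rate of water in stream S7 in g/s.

water out = water in = 1950×0.282 + 1200×0.906 = 1637.1 g/s.

1637 g/s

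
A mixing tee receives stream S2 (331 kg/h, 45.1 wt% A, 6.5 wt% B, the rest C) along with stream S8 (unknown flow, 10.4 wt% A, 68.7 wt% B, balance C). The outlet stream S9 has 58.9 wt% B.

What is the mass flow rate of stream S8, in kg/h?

Let S8 be the unknown flow. Total out = 331 + S8.
B balance: 21.515 + 0.687·S8 = 0.589·(331 + S8)
(0.687 − 0.589)·S8 = 0.589×331 − 21.515 = 173.44
S8 = 173.44 / 0.098 = 1769.8 kg/h

1770 kg/h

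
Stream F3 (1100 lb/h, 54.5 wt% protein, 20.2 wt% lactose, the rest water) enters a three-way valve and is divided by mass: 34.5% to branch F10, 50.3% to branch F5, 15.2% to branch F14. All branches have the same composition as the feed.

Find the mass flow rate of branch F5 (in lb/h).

553.3 lb/h

Branch F5 flow = 0.503×1100 = 553.3 lb/h.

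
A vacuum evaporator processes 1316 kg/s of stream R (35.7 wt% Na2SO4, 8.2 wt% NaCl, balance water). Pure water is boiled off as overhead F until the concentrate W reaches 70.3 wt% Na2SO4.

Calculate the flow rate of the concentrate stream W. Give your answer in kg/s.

Na2SO4 is conserved: 1316×0.357 = 469.81 kg/s all reports to the concentrate.
Concentrate = 469.81/(target fraction) = 668.3 kg/s.

668.3 kg/s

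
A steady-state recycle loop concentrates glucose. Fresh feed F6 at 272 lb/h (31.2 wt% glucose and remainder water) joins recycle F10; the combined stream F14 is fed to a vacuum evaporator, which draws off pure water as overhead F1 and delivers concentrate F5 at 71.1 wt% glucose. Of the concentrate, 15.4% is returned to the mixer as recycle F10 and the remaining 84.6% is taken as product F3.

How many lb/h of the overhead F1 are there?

Overall glucose balance (none leaves overhead): glucose in fresh feed = glucose in product, i.e. 272×0.312 = (1−0.154)·F5·0.711.
F5 = 84.864/(0.711×0.846) = 141.09 lb/h.
Recycle F10 = 0.154×141.09 = 21.727 lb/h.
Combined feed F14 = 272 + 21.727 = 293.73 lb/h.
Overhead F1 = F14 − F5 = 293.73 − 141.09 = 152.64 lb/h.

152.6 lb/h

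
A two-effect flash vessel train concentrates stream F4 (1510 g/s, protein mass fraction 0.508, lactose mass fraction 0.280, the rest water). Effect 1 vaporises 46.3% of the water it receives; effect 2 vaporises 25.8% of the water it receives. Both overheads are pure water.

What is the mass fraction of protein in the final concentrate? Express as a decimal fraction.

0.582

water in feed = 1510×0.212 = 320.12 g/s.
After stage 1: water left = (1−0.463)×320.12 = 171.9; stream total = 1361.8 g/s.
After stage 2: water left = (1−0.258)×171.9 = 127.55; final concentrate = 1317.4 g/s.
protein fraction = 767.08/1317.4 = 0.582.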